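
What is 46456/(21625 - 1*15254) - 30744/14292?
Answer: 13002198/2529287 ≈ 5.1407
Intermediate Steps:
46456/(21625 - 1*15254) - 30744/14292 = 46456/(21625 - 15254) - 30744*1/14292 = 46456/6371 - 854/397 = 13002198/2529287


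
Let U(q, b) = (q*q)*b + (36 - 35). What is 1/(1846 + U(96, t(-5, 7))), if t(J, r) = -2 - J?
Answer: 1/29495 ≈ 3.3904e-5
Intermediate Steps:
U(q, b) = 1 + b*q² (U(q, b) = q²*b + 1 = b*q² + 1 = 1 + b*q²)
1/(1846 + U(96, t(-5, 7))) = 1/(1846 + (1 + (-2 - 1*(-5))*96²)) = 1/(1846 + (1 + (-2 + 5)*9216)) = 1/(1846 + (1 + 3*9216)) = 1/(1846 + (1 + 27648)) = 1/(1846 + 27649) = 1/29495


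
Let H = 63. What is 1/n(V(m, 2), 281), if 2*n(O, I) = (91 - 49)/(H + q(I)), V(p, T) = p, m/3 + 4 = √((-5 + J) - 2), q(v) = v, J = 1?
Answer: 344/21 ≈ 16.381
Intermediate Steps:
m = -12 + 3*I*√6 (m = -12 + 3*√((-5 + 1) - 2) = -12 + 3*√(-4 - 2) = -12 + 3*√(-6) = -12 + 3*(I*√6) = -12 + 3*I*√6 ≈ -12.0 + 7.3485*I)
n(O, I) = 21/(63 + I) (n(O, I) = ((91 - 49)/(63 + I))/2 = (42/(63 + I))/2 = 21/(63 + I))
1/n(V(m, 2), 281) = 1/(21/(63 + 281)) = 1/(21/344) = 344/21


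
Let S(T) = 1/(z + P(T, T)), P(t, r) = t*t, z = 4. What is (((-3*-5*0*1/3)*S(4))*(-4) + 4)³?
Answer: 64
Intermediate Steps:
P(t, r) = t²
S(T) = 1/(4 + T²)
(((-3*-5*0*1/3)*S(4))*(-4) + 4)³ = (((-3*-5*0*1/3)/(4 + 4²))*(-4) + 4)³ = (((-3*0*1/3)/(4 + 16))*(-4) + 4)³ = ((-0/3/20)*(-4) + 4)³ = ((-3*0*(1/20))*(-4) + 4)³ = ((0*(1/20))*(-4) + 4)³ = (0*(-4) + 4)³ = (0 + 4)³ = 4³ = 64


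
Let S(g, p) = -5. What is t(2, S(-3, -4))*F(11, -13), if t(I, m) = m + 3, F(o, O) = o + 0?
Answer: -22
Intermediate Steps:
F(o, O) = o
t(I, m) = 3 + m
t(2, S(-3, -4))*F(11, -13) = (3 - 5)*11 = -2*11 = -22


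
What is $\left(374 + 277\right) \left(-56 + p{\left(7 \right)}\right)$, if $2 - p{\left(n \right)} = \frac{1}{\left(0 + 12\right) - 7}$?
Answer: $- \frac{176421}{5} \approx -35284.0$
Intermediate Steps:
$p{\left(n \right)} = \frac{9}{5}$ ($p{\left(n \right)} = 2 - \frac{1}{\left(0 + 12\right) - 7} = 2 - \frac{1}{12 - 7} = 2 - \frac{1}{5} = \frac{9}{5}$)
$\left(374 + 277\right) \left(-56 + p{\left(7 \right)}\right) = \left(374 + 277\right) \left(-56 + \frac{9}{5}\right) = 651 \left(- \frac{271}{5}\right) = - \frac{176421}{5}$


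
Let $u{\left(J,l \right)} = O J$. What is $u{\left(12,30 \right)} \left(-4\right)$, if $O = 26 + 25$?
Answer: $-2448$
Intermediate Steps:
$O = 51$
$u{\left(J,l \right)} = 51 J$
$u{\left(12,30 \right)} \left(-4\right) = 51 \cdot 12 \left(-4\right) = 612 \left(-4\right) = -2448$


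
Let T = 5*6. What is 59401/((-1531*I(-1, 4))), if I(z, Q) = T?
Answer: -59401/45930 ≈ -1.2933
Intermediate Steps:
T = 30
I(z, Q) = 30
59401/((-1531*I(-1, 4))) = 59401/((-1531*30)) = 59401/(-45930) = 59401*(-1/45930) = -59401/45930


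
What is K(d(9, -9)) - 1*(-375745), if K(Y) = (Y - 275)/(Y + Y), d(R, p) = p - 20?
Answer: 10896757/29 ≈ 3.7575e+5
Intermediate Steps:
d(R, p) = -20 + p
K(Y) = (-275 + Y)/(2*Y) (K(Y) = (-275 + Y)/((2*Y)) = (-275 + Y)*(1/(2*Y)) = (-275 + Y)/(2*Y))
K(d(9, -9)) - 1*(-375745) = (-275 + (-20 - 9))/(2*(-20 - 9)) - 1*(-375745) = (1/2)*(-275 - 29)/(-29) + 375745 = (1/2)*(-1/29)*(-304) + 375745 = 152/29 + 375745 = 10896757/29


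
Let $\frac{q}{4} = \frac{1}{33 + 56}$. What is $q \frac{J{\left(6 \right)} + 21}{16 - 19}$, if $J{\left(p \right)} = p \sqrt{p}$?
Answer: $- \frac{28}{89} - \frac{8 \sqrt{6}}{89} \approx -0.53479$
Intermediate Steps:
$J{\left(p \right)} = p^{\frac{3}{2}}$
$q = \frac{4}{89}$ ($q = \frac{4}{33 + 56} = \frac{4}{89} \approx 0.044944$)
$q \frac{J{\left(6 \right)} + 21}{16 - 19} = \frac{4 \frac{6^{\frac{3}{2}} + 21}{16 - 19}}{89} = \frac{4 \frac{6 \sqrt{6} + 21}{-3}}{89} = \frac{4 \left(21 + 6 \sqrt{6}\right) \left(- \frac{1}{3}\right)}{89} = \frac{4 \left(-7 - 2 \sqrt{6}\right)}{89} = - \frac{28}{89} - \frac{8 \sqrt{6}}{89}$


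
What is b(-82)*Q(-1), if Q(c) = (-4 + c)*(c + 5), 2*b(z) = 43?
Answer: -430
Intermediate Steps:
b(z) = 43/2 (b(z) = (1/2)*43 = 43/2)
Q(c) = (-4 + c)*(5 + c)
b(-82)*Q(-1) = 43*(-20 - 1 + (-1)**2)/2 = 43*(-20 - 1 + 1)/2 = (43/2)*(-20) = -430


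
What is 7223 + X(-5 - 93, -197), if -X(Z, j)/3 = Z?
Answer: 7517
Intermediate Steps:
X(Z, j) = -3*Z
7223 + X(-5 - 93, -197) = 7223 - 3*(-5 - 93) = 7223 - 3*(-98) = 7223 + 294 = 7517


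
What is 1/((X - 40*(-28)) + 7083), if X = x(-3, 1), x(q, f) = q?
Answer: 1/8200 ≈ 0.00012195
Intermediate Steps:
X = -3
1/((X - 40*(-28)) + 7083) = 1/((-3 - 40*(-28)) + 7083) = 1/((-3 + 1120) + 7083) = 1/(1117 + 7083) = 1/8200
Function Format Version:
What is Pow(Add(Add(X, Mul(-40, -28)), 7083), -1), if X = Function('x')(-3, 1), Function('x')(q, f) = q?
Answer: Rational(1, 8200) ≈ 0.00012195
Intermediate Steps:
X = -3
Pow(Add(Add(X, Mul(-40, -28)), 7083), -1) = Pow(Add(Add(-3, Mul(-40, -28)), 7083), -1) = Pow(Add(Add(-3, 1120), 7083), -1) = Pow(Add(1117, 7083), -1) = Pow(8200, -1) = Rational(1, 8200)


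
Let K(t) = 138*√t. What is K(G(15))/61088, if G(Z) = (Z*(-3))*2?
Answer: 9*I*√10/1328 ≈ 0.021431*I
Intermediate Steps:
G(Z) = -6*Z (G(Z) = -3*Z*2 = -6*Z)
K(G(15))/61088 = (138*√(-6*15))/61088 = (138*√(-90))*(1/61088) = (138*(3*I*√10))*(1/61088) = (414*I*√10)*(1/61088) = 9*I*√10/1328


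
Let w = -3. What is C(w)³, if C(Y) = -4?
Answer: -64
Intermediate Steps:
C(w)³ = (-4)³ = -64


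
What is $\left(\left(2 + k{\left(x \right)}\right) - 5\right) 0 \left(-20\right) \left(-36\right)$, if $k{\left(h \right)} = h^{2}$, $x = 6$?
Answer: $0$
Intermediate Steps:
$\left(\left(2 + k{\left(x \right)}\right) - 5\right) 0 \left(-20\right) \left(-36\right) = \left(\left(2 + 6^{2}\right) - 5\right) 0 \left(-20\right) \left(-36\right) = \left(\left(2 + 36\right) - 5\right) 0 \left(-20\right) \left(-36\right) = \left(38 - 5\right) 0 \left(-20\right) \left(-36\right) = 33 \cdot 0 \left(-20\right) \left(-36\right) = 0 \left(-20\right) \left(-36\right) = 0 \left(-36\right) = 0$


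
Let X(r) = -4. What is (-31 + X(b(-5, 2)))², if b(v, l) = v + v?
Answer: 1225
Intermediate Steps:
b(v, l) = 2*v
(-31 + X(b(-5, 2)))² = (-31 - 4)² = (-35)² = 1225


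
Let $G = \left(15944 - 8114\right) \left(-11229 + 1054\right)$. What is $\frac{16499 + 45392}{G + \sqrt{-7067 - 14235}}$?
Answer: $- \frac{2465435721375}{3173674367541901} - \frac{61891 i \sqrt{21302}}{6347348735083802} \approx -0.00077684 - 1.4231 \cdot 10^{-9} i$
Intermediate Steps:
$G = -79670250$ ($G = 7830 \left(-10175\right) = -79670250$)
$\frac{16499 + 45392}{G + \sqrt{-7067 - 14235}} = \frac{16499 + 45392}{-79670250 + \sqrt{-7067 - 14235}} = \frac{61891}{-79670250 + \sqrt{-21302}} = \frac{61891}{-79670250 + i \sqrt{21302}}$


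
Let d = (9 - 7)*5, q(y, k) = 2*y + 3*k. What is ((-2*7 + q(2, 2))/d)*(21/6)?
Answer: -7/5 ≈ -1.4000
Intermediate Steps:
d = 10 (d = 2*5 = 10)
((-2*7 + q(2, 2))/d)*(21/6) = ((-2*7 + (2*2 + 3*2))/10)*(21/6) = ((-14 + (4 + 6))*(⅒))*(21*(⅙)) = ((-14 + 10)*(⅒))*(7/2) = -4*⅒*(7/2) = -⅖*7/2 = -7/5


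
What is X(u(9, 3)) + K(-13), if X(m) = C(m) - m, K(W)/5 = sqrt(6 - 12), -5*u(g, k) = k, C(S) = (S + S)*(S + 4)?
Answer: -87/25 + 5*I*sqrt(6) ≈ -3.48 + 12.247*I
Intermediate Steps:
C(S) = 2*S*(4 + S) (C(S) = (2*S)*(4 + S) = 2*S*(4 + S))
u(g, k) = -k/5
K(W) = 5*I*sqrt(6) (K(W) = 5*sqrt(6 - 12) = 5*sqrt(-6) = 5*(I*sqrt(6)) = 5*I*sqrt(6))
X(m) = -m + 2*m*(4 + m) (X(m) = 2*m*(4 + m) - m = -m + 2*m*(4 + m))
X(u(9, 3)) + K(-13) = (-1/5*3)*(7 + 2*(-1/5*3)) + 5*I*sqrt(6) = -3*(7 + 2*(-3/5))/5 + 5*I*sqrt(6) = -3*(7 - 6/5)/5 + 5*I*sqrt(6) = -3/5*29/5 + 5*I*sqrt(6) = -87/25 + 5*I*sqrt(6)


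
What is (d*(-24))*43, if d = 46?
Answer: -47472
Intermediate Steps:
(d*(-24))*43 = (46*(-24))*43 = -1104*43 = -47472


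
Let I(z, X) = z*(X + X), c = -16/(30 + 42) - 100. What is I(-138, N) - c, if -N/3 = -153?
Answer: -1139254/9 ≈ -1.2658e+5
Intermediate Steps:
c = -902/9 (c = -16/72 - 100 = (1/72)*(-16) - 100 = -2/9 - 100 = -902/9 ≈ -100.22)
N = 459 (N = -3*(-153) = 459)
I(z, X) = 2*X*z (I(z, X) = z*(2*X) = 2*X*z)
I(-138, N) - c = 2*459*(-138) - 1*(-902/9) = -126684 + 902/9 = -1139254/9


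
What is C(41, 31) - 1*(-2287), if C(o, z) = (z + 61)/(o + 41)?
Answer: 93813/41 ≈ 2288.1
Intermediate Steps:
C(o, z) = (61 + z)/(41 + o)
C(41, 31) - 1*(-2287) = (61 + 31)/(41 + 41) - 1*(-2287) = 92/82 + 2287 = (1/82)*92 + 2287 = 46/41 + 2287 = 93813/41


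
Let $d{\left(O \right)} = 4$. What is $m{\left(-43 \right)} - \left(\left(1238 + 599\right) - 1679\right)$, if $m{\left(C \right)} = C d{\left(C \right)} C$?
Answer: $7238$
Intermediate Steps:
$m{\left(C \right)} = 4 C^{2}$ ($m{\left(C \right)} = C 4 C = 4 C C = 4 C^{2}$)
$m{\left(-43 \right)} - \left(\left(1238 + 599\right) - 1679\right) = 4 \left(-43\right)^{2} - \left(\left(1238 + 599\right) - 1679\right) = 4 \cdot 1849 - \left(1837 - 1679\right) = 7396 - 158 = 7238$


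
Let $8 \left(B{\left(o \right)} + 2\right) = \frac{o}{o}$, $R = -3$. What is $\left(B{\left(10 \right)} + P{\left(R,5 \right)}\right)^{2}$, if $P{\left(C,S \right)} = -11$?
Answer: $\frac{10609}{64} \approx 165.77$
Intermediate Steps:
$B{\left(o \right)} = - \frac{15}{8}$ ($B{\left(o \right)} = -2 + \frac{o \frac{1}{o}}{8} = -2 + \frac{1}{8} \cdot 1 = -2 + \frac{1}{8} = - \frac{15}{8}$)
$\left(B{\left(10 \right)} + P{\left(R,5 \right)}\right)^{2} = \left(- \frac{15}{8} - 11\right)^{2} = \left(- \frac{103}{8}\right)^{2} = \frac{10609}{64}$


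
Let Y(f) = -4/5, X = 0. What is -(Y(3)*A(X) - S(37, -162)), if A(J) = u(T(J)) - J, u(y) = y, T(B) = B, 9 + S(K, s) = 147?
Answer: 138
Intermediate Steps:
S(K, s) = 138 (S(K, s) = -9 + 147 = 138)
Y(f) = -4/5 (Y(f) = -4*1/5 = -4/5)
A(J) = 0 (A(J) = J - J = 0)
-(Y(3)*A(X) - S(37, -162)) = -(-4/5*0 - 1*138) = -(0 - 138) = -1*(-138) = 138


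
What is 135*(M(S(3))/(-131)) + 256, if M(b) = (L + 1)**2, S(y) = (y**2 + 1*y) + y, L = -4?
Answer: 32321/131 ≈ 246.73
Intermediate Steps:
S(y) = y**2 + 2*y (S(y) = (y**2 + y) + y = (y + y**2) + y = y**2 + 2*y)
M(b) = 9 (M(b) = (-4 + 1)**2 = (-3)**2 = 9)
135*(M(S(3))/(-131)) + 256 = 135*(9/(-131)) + 256 = 135*(9*(-1/131)) + 256 = 135*(-9/131) + 256 = -1215/131 + 256 = 32321/131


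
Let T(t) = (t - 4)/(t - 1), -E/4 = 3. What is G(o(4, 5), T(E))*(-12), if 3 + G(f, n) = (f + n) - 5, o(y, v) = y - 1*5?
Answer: 1212/13 ≈ 93.231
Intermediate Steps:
o(y, v) = -5 + y (o(y, v) = y - 5 = -5 + y)
E = -12 (E = -4*3 = -12)
T(t) = (-4 + t)/(-1 + t)
G(f, n) = -8 + f + n (G(f, n) = -3 + ((f + n) - 5) = -3 + (-5 + f + n) = -8 + f + n)
G(o(4, 5), T(E))*(-12) = (-8 + (-5 + 4) + (-4 - 12)/(-1 - 12))*(-12) = (-8 - 1 - 16/(-13))*(-12) = (-8 - 1 - 1/13*(-16))*(-12) = (-8 - 1 + 16/13)*(-12) = -101/13*(-12) = 1212/13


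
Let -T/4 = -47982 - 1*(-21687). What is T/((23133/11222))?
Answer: 393443320/7711 ≈ 51024.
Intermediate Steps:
T = 105180 (T = -4*(-47982 - 1*(-21687)) = -4*(-47982 + 21687) = -4*(-26295) = 105180)
T/((23133/11222)) = 105180/((23133/11222)) = 105180/((23133*(1/11222))) = 105180/(23133/11222) = 105180*(11222/23133) = 393443320/7711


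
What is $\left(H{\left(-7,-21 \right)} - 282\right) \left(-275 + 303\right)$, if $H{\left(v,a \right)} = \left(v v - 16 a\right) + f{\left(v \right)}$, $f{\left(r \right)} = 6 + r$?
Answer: $2856$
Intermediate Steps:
$H{\left(v,a \right)} = 6 + v + v^{2} - 16 a$ ($H{\left(v,a \right)} = \left(v v - 16 a\right) + \left(6 + v\right) = \left(v^{2} - 16 a\right) + \left(6 + v\right) = 6 + v + v^{2} - 16 a$)
$\left(H{\left(-7,-21 \right)} - 282\right) \left(-275 + 303\right) = \left(\left(6 - 7 + \left(-7\right)^{2} - -336\right) - 282\right) \left(-275 + 303\right) = \left(\left(6 - 7 + 49 + 336\right) - 282\right) 28 = \left(384 - 282\right) 28 = 102 \cdot 28 = 2856$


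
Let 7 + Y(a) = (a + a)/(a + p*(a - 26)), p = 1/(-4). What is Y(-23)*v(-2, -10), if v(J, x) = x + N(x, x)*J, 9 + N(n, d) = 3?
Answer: -234/43 ≈ -5.4419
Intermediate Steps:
N(n, d) = -6 (N(n, d) = -9 + 3 = -6)
p = -1/4 ≈ -0.25000
Y(a) = -7 + 2*a/(13/2 + 3*a/4) (Y(a) = -7 + (a + a)/(a - (a - 26)/4) = -7 + (2*a)/(a - (-26 + a)/4) = -7 + (2*a)/(a + (13/2 - a/4)) = -7 + (2*a)/(13/2 + 3*a/4) = -7 + 2*a/(13/2 + 3*a/4))
v(J, x) = x - 6*J
Y(-23)*v(-2, -10) = (13*(-14 - 1*(-23))/(26 + 3*(-23)))*(-10 - 6*(-2)) = (13*(-14 + 23)/(26 - 69))*(-10 + 12) = (13*9/(-43))*2 = (13*(-1/43)*9)*2 = -117/43*2 = -234/43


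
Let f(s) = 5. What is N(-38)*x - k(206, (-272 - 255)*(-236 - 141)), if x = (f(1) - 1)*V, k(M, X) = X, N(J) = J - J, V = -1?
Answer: -198679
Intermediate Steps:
N(J) = 0
x = -4 (x = (5 - 1)*(-1) = 4*(-1) = -4)
N(-38)*x - k(206, (-272 - 255)*(-236 - 141)) = 0*(-4) - (-272 - 255)*(-236 - 141) = 0 - (-527)*(-377) = 0 - 1*198679 = 0 - 198679 = -198679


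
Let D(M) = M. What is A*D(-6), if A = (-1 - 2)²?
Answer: -54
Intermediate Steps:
A = 9 (A = (-3)² = 9)
A*D(-6) = 9*(-6) = -54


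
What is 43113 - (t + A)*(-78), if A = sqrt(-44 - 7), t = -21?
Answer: 41475 + 78*I*sqrt(51) ≈ 41475.0 + 557.03*I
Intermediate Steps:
A = I*sqrt(51) (A = sqrt(-51) = I*sqrt(51) ≈ 7.1414*I)
43113 - (t + A)*(-78) = 43113 - (-21 + I*sqrt(51))*(-78) = 43113 - (1638 - 78*I*sqrt(51)) = 43113 + (-1638 + 78*I*sqrt(51)) = 41475 + 78*I*sqrt(51)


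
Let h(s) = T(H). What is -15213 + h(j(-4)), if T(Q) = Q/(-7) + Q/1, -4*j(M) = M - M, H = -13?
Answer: -106569/7 ≈ -15224.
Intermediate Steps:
j(M) = 0 (j(M) = -(M - M)/4 = -¼*0 = 0)
T(Q) = 6*Q/7 (T(Q) = Q*(-⅐) + Q*1 = -Q/7 + Q = 6*Q/7)
h(s) = -78/7 (h(s) = (6/7)*(-13) = -78/7)
-15213 + h(j(-4)) = -15213 - 78/7 = -106569/7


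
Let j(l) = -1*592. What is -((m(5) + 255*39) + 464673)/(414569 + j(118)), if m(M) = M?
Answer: -474623/413977 ≈ -1.1465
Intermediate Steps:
j(l) = -592
-((m(5) + 255*39) + 464673)/(414569 + j(118)) = -((5 + 255*39) + 464673)/(414569 - 592) = -((5 + 9945) + 464673)/413977 = -(9950 + 464673)/413977 = -474623/413977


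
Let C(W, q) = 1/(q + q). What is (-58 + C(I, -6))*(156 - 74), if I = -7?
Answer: -28577/6 ≈ -4762.8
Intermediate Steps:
C(W, q) = 1/(2*q)
(-58 + C(I, -6))*(156 - 74) = (-58 + (½)/(-6))*(156 - 74) = (-58 + (½)*(-⅙))*82 = (-58 - 1/12)*82 = -697/12*82 = -28577/6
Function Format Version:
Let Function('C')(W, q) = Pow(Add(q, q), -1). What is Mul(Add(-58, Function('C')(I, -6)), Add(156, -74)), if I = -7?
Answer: Rational(-28577, 6) ≈ -4762.8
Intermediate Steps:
Function('C')(W, q) = Mul(Rational(1, 2), Pow(q, -1)) (Function('C')(W, q) = Pow(Mul(2, q), -1) = Mul(Rational(1, 2), Pow(q, -1)))
Mul(Add(-58, Function('C')(I, -6)), Add(156, -74)) = Mul(Add(-58, Mul(Rational(1, 2), Pow(-6, -1))), Add(156, -74)) = Mul(Add(-58, Mul(Rational(1, 2), Rational(-1, 6))), 82) = Mul(Add(-58, Rational(-1, 12)), 82) = Mul(Rational(-697, 12), 82) = Rational(-28577, 6)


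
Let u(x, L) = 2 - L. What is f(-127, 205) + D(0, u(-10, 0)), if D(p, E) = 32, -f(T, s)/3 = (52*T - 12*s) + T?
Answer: 27605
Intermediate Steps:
f(T, s) = -159*T + 36*s (f(T, s) = -3*((52*T - 12*s) + T) = -3*((-12*s + 52*T) + T) = -3*(-12*s + 53*T) = -159*T + 36*s)
f(-127, 205) + D(0, u(-10, 0)) = (-159*(-127) + 36*205) + 32 = (20193 + 7380) + 32 = 27573 + 32 = 27605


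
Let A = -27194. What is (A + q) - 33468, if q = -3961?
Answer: -64623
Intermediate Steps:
(A + q) - 33468 = (-27194 - 3961) - 33468 = -31155 - 33468 = -64623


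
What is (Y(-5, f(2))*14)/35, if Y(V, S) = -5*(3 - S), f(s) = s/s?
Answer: -4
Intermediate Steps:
f(s) = 1
Y(V, S) = -15 + 5*S
(Y(-5, f(2))*14)/35 = ((-15 + 5*1)*14)/35 = ((-15 + 5)*14)*(1/35) = -10*14*(1/35) = -140*1/35 = -4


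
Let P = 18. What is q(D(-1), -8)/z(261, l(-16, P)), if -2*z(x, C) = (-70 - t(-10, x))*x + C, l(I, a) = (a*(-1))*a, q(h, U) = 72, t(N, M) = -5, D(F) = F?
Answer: 16/1921 ≈ 0.0083290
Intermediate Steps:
l(I, a) = -a**2 (l(I, a) = (-a)*a = -a**2)
z(x, C) = -C/2 + 65*x/2 (z(x, C) = -((-70 - 1*(-5))*x + C)/2 = -((-70 + 5)*x + C)/2 = -(-65*x + C)/2 = -(C - 65*x)/2 = -C/2 + 65*x/2)
q(D(-1), -8)/z(261, l(-16, P)) = 72/(-(-1)*18**2/2 + (65/2)*261) = 72/(-(-1)*324/2 + 16965/2) = 72/(-1/2*(-324) + 16965/2) = 72/(162 + 16965/2) = 72/(17289/2) = 72*(2/17289) = 16/1921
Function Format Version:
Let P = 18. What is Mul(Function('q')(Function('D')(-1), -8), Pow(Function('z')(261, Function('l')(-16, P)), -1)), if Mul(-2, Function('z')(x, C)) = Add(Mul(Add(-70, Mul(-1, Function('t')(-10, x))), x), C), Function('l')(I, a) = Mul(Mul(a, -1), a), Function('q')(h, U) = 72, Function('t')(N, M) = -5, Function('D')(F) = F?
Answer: Rational(16, 1921) ≈ 0.0083290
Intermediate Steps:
Function('l')(I, a) = Mul(-1, Pow(a, 2)) (Function('l')(I, a) = Mul(Mul(-1, a), a) = Mul(-1, Pow(a, 2)))
Function('z')(x, C) = Add(Mul(Rational(-1, 2), C), Mul(Rational(65, 2), x)) (Function('z')(x, C) = Mul(Rational(-1, 2), Add(Mul(Add(-70, Mul(-1, -5)), x), C)) = Mul(Rational(-1, 2), Add(Mul(Add(-70, 5), x), C)) = Mul(Rational(-1, 2), Add(Mul(-65, x), C)) = Mul(Rational(-1, 2), Add(C, Mul(-65, x))) = Add(Mul(Rational(-1, 2), C), Mul(Rational(65, 2), x)))
Mul(Function('q')(Function('D')(-1), -8), Pow(Function('z')(261, Function('l')(-16, P)), -1)) = Mul(72, Pow(Add(Mul(Rational(-1, 2), Mul(-1, Pow(18, 2))), Mul(Rational(65, 2), 261)), -1)) = Mul(72, Pow(Add(Mul(Rational(-1, 2), Mul(-1, 324)), Rational(16965, 2)), -1)) = Mul(72, Pow(Add(Mul(Rational(-1, 2), -324), Rational(16965, 2)), -1)) = Mul(72, Pow(Add(162, Rational(16965, 2)), -1)) = Mul(72, Pow(Rational(17289, 2), -1)) = Mul(72, Rational(2, 17289)) = Rational(16, 1921)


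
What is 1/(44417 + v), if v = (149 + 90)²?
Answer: 1/101538 ≈ 9.8485e-6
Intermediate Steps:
v = 57121 (v = 239² = 57121)
1/(44417 + v) = 1/(44417 + 57121) = 1/101538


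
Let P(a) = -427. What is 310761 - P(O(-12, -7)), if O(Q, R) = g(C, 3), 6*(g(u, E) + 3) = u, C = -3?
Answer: 311188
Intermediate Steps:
g(u, E) = -3 + u/6
O(Q, R) = -7/2 (O(Q, R) = -3 + (⅙)*(-3) = -3 - ½ = -7/2)
310761 - P(O(-12, -7)) = 310761 - 1*(-427) = 310761 + 427 = 311188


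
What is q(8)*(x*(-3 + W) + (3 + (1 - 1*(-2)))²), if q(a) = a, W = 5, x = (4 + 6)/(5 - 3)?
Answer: 368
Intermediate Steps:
x = 5 (x = 10/2 = 10*(½) = 5)
q(8)*(x*(-3 + W) + (3 + (1 - 1*(-2)))²) = 8*(5*(-3 + 5) + (3 + (1 - 1*(-2)))²) = 8*(5*2 + (3 + (1 + 2))²) = 8*(10 + (3 + 3)²) = 8*(10 + 6²) = 8*(10 + 36) = 8*46 = 368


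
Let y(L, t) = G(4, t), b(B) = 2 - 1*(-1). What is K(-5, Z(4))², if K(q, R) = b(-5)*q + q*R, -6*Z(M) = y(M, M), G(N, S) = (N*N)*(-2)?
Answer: 15625/9 ≈ 1736.1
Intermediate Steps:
b(B) = 3 (b(B) = 2 + 1 = 3)
G(N, S) = -2*N² (G(N, S) = N²*(-2) = -2*N²)
y(L, t) = -32 (y(L, t) = -2*4² = -2*16 = -32)
Z(M) = 16/3 (Z(M) = -⅙*(-32) = 16/3)
K(q, R) = 3*q + R*q (K(q, R) = 3*q + q*R = 3*q + R*q)
K(-5, Z(4))² = (-5*(3 + 16/3))² = (-5*25/3)² = (-125/3)² = 15625/9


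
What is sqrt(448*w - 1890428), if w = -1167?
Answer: 2*I*sqrt(603311) ≈ 1553.5*I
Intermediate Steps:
sqrt(448*w - 1890428) = sqrt(448*(-1167) - 1890428) = sqrt(-522816 - 1890428) = sqrt(-2413244) = 2*I*sqrt(603311)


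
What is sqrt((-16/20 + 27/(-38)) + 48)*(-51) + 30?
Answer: 30 - 561*sqrt(13870)/190 ≈ -317.73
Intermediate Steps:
sqrt((-16/20 + 27/(-38)) + 48)*(-51) + 30 = sqrt((-16*1/20 + 27*(-1/38)) + 48)*(-51) + 30 = sqrt((-4/5 - 27/38) + 48)*(-51) + 30 = sqrt(-287/190 + 48)*(-51) + 30 = sqrt(8833/190)*(-51) + 30 = (11*sqrt(13870)/190)*(-51) + 30 = -561*sqrt(13870)/190 + 30 = 30 - 561*sqrt(13870)/190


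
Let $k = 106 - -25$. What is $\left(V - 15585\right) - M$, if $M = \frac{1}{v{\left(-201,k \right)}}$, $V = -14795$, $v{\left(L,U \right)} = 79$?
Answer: $- \frac{2400021}{79} \approx -30380.0$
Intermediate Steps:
$k = 131$ ($k = 106 + 25 = 131$)
$M = \frac{1}{79} \approx 0.012658$
$\left(V - 15585\right) - M = \left(-14795 - 15585\right) - \frac{1}{79} = -30380 - \frac{1}{79} = - \frac{2400021}{79}$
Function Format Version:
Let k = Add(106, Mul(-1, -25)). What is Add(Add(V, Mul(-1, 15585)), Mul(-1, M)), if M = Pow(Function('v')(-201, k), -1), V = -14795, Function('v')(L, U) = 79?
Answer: Rational(-2400021, 79) ≈ -30380.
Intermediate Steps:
k = 131 (k = Add(106, 25) = 131)
M = Rational(1, 79) (M = Pow(79, -1) = Rational(1, 79) ≈ 0.012658)
Add(Add(V, Mul(-1, 15585)), Mul(-1, M)) = Add(Add(-14795, Mul(-1, 15585)), Mul(-1, Rational(1, 79))) = Add(Add(-14795, -15585), Rational(-1, 79)) = Add(-30380, Rational(-1, 79)) = Rational(-2400021, 79)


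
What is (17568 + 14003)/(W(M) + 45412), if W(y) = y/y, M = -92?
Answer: 31571/45413 ≈ 0.69520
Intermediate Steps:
W(y) = 1
(17568 + 14003)/(W(M) + 45412) = (17568 + 14003)/(1 + 45412) = 31571/45413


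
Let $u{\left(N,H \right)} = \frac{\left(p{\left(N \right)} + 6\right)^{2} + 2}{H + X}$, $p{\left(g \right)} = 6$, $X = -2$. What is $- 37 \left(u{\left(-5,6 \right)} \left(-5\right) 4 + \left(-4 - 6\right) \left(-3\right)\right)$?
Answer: $25900$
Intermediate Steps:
$u{\left(N,H \right)} = \frac{146}{-2 + H}$ ($u{\left(N,H \right)} = \frac{\left(6 + 6\right)^{2} + 2}{H - 2} = \frac{12^{2} + 2}{-2 + H} = \frac{144 + 2}{-2 + H} = \frac{146}{-2 + H}$)
$- 37 \left(u{\left(-5,6 \right)} \left(-5\right) 4 + \left(-4 - 6\right) \left(-3\right)\right) = - 37 \left(\frac{146}{-2 + 6} \left(-5\right) 4 + \left(-4 - 6\right) \left(-3\right)\right) = - 37 \left(\frac{146}{4} \left(-5\right) 4 - -30\right) = - 37 \left(146 \cdot \frac{1}{4} \left(-5\right) 4 + 30\right) = - 37 \left(\frac{73}{2} \left(-5\right) 4 + 30\right) = - 37 \left(\left(- \frac{365}{2}\right) 4 + 30\right) = - 37 \left(-730 + 30\right) = \left(-37\right) \left(-700\right) = 25900$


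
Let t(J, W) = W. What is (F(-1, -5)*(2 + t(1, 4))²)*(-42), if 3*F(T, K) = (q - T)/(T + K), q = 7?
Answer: 672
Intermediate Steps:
F(T, K) = (7 - T)/(3*(K + T)) (F(T, K) = ((7 - T)/(T + K))/3 = ((7 - T)/(K + T))/3 = (7 - T)/(3*(K + T)))
(F(-1, -5)*(2 + t(1, 4))²)*(-42) = (((7 - 1*(-1))/(3*(-5 - 1)))*(2 + 4)²)*(-42) = (((⅓)*(7 + 1)/(-6))*6²)*(-42) = (((⅓)*(-⅙)*8)*36)*(-42) = -4/9*36*(-42) = -16*(-42) = 672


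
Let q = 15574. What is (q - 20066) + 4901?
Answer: 409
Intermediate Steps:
(q - 20066) + 4901 = (15574 - 20066) + 4901 = -4492 + 4901 = 409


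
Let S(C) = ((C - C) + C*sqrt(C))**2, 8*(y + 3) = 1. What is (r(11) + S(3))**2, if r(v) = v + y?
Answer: 78961/64 ≈ 1233.8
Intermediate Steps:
y = -23/8 (y = -3 + (1/8)*1 = -3 + 1/8 = -23/8 ≈ -2.8750)
S(C) = C**3 (S(C) = (0 + C**(3/2))**2 = (C**(3/2))**2 = C**3)
r(v) = -23/8 + v (r(v) = v - 23/8 = -23/8 + v)
(r(11) + S(3))**2 = ((-23/8 + 11) + 3**3)**2 = (65/8 + 27)**2 = (281/8)**2 = 78961/64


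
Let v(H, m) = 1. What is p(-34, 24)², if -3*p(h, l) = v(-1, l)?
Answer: ⅑ ≈ 0.11111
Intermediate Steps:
p(h, l) = -⅓ (p(h, l) = -⅓*1 = -⅓)
p(-34, 24)² = (-⅓)² = ⅑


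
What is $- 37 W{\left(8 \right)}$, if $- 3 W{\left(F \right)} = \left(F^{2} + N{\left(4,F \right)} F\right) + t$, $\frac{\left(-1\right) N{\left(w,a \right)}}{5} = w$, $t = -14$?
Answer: $- \frac{4070}{3} \approx -1356.7$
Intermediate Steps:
$N{\left(w,a \right)} = - 5 w$
$W{\left(F \right)} = \frac{14}{3} - \frac{F^{2}}{3} + \frac{20 F}{3}$ ($W{\left(F \right)} = - \frac{\left(F^{2} + \left(-5\right) 4 F\right) - 14}{3} = - \frac{\left(F^{2} - 20 F\right) - 14}{3} = - \frac{-14 + F^{2} - 20 F}{3} = \frac{14}{3} - \frac{F^{2}}{3} + \frac{20 F}{3}$)
$- 37 W{\left(8 \right)} = - 37 \left(\frac{14}{3} - \frac{8^{2}}{3} + \frac{20}{3} \cdot 8\right) = - 37 \left(\frac{14}{3} - \frac{64}{3} + \frac{160}{3}\right) = \left(-37\right) \frac{110}{3} = - \frac{4070}{3}$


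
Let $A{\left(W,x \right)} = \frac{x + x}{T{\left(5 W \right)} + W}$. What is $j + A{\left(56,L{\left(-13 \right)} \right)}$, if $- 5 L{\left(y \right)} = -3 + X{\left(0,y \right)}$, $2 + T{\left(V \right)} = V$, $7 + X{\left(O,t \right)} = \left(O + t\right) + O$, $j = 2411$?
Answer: $\frac{2013208}{835} \approx 2411.0$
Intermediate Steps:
$X{\left(O,t \right)} = -7 + t + 2 O$ ($X{\left(O,t \right)} = -7 + \left(\left(O + t\right) + O\right) = -7 + \left(t + 2 O\right) = -7 + t + 2 O$)
$T{\left(V \right)} = -2 + V$
$L{\left(y \right)} = 2 - \frac{y}{5}$ ($L{\left(y \right)} = - \frac{-3 + \left(-7 + y + 2 \cdot 0\right)}{5} = - \frac{-3 + \left(-7 + y + 0\right)}{5} = - \frac{-3 + \left(-7 + y\right)}{5} = - \frac{-10 + y}{5} = 2 - \frac{y}{5}$)
$A{\left(W,x \right)} = \frac{2 x}{-2 + 6 W}$ ($A{\left(W,x \right)} = \frac{x + x}{\left(-2 + 5 W\right) + W} = \frac{2 x}{-2 + 6 W}$)
$j + A{\left(56,L{\left(-13 \right)} \right)} = 2411 + \frac{2 - - \frac{13}{5}}{-1 + 3 \cdot 56} = 2411 + \frac{2 + \frac{13}{5}}{-1 + 168} = 2411 + \frac{23}{5 \cdot 167} = 2411 + \frac{23}{5} \cdot \frac{1}{167} = 2411 + \frac{23}{835} = \frac{2013208}{835}$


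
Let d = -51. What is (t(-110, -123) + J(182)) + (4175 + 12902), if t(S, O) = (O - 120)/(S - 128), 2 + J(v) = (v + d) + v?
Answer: 4138587/238 ≈ 17389.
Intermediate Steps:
J(v) = -53 + 2*v (J(v) = -2 + ((v - 51) + v) = -2 + ((-51 + v) + v) = -2 + (-51 + 2*v) = -53 + 2*v)
t(S, O) = (-120 + O)/(-128 + S)
(t(-110, -123) + J(182)) + (4175 + 12902) = ((-120 - 123)/(-128 - 110) + (-53 + 2*182)) + (4175 + 12902) = (-243/(-238) + (-53 + 364)) + 17077 = (-1/238*(-243) + 311) + 17077 = (243/238 + 311) + 17077 = 74261/238 + 17077 = 4138587/238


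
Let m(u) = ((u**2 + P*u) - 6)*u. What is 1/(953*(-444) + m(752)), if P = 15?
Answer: 1/433313924 ≈ 2.3078e-9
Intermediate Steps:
m(u) = u*(-6 + u**2 + 15*u) (m(u) = ((u**2 + 15*u) - 6)*u = (-6 + u**2 + 15*u)*u = u*(-6 + u**2 + 15*u))
1/(953*(-444) + m(752)) = 1/(953*(-444) + 752*(-6 + 752**2 + 15*752)) = 1/(-423132 + 752*(-6 + 565504 + 11280)) = 1/(-423132 + 752*576778) = 1/(-423132 + 433737056) = 1/433313924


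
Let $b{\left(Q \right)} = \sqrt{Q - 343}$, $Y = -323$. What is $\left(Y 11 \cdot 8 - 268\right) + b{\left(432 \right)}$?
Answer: $-28692 + \sqrt{89} \approx -28683.0$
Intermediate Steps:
$b{\left(Q \right)} = \sqrt{-343 + Q}$
$\left(Y 11 \cdot 8 - 268\right) + b{\left(432 \right)} = \left(- 323 \cdot 11 \cdot 8 - 268\right) + \sqrt{-343 + 432} = \left(\left(-323\right) 88 - 268\right) + \sqrt{89} = \left(-28424 - 268\right) + \sqrt{89} = -28692 + \sqrt{89}$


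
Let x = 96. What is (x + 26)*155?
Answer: 18910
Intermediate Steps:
(x + 26)*155 = (96 + 26)*155 = 122*155 = 18910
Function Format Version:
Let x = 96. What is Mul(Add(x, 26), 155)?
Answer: 18910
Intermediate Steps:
Mul(Add(x, 26), 155) = Mul(Add(96, 26), 155) = Mul(122, 155) = 18910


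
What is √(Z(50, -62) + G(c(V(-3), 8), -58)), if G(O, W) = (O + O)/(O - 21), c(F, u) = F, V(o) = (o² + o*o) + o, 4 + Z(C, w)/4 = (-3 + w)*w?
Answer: √16099 ≈ 126.88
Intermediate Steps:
Z(C, w) = -16 + 4*w*(-3 + w) (Z(C, w) = -16 + 4*((-3 + w)*w) = -16 + 4*(w*(-3 + w)) = -16 + 4*w*(-3 + w))
V(o) = o + 2*o² (V(o) = (o² + o²) + o = 2*o² + o = o + 2*o²)
G(O, W) = 2*O/(-21 + O) (G(O, W) = (2*O)/(-21 + O) = 2*O/(-21 + O))
√(Z(50, -62) + G(c(V(-3), 8), -58)) = √((-16 - 12*(-62) + 4*(-62)²) + 2*(-3*(1 + 2*(-3)))/(-21 - 3*(1 + 2*(-3)))) = √((-16 + 744 + 4*3844) + 2*(-3*(1 - 6))/(-21 - 3*(1 - 6))) = √((-16 + 744 + 15376) + 2*(-3*(-5))/(-21 - 3*(-5))) = √(16104 + 2*15/(-21 + 15)) = √(16104 + 2*15/(-6)) = √(16104 + 2*15*(-⅙)) = √(16104 - 5) = √16099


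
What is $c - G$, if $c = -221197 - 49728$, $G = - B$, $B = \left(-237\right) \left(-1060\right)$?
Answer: $-19705$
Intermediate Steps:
$B = 251220$
$G = -251220$ ($G = \left(-1\right) 251220 = -251220$)
$c = -270925$ ($c = -221197 - 49728 = -270925$)
$c - G = -270925 - -251220 = -270925 + 251220 = -19705$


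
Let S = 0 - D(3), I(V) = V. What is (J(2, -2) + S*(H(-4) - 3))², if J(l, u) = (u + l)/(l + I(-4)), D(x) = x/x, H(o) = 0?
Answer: 9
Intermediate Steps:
D(x) = 1
J(l, u) = (l + u)/(-4 + l) (J(l, u) = (u + l)/(l - 4) = (l + u)/(-4 + l))
S = -1 (S = 0 - 1*1 = 0 - 1 = -1)
(J(2, -2) + S*(H(-4) - 3))² = ((2 - 2)/(-4 + 2) - (0 - 3))² = (0/(-2) - 1*(-3))² = (-½*0 + 3)² = (0 + 3)² = 3² = 9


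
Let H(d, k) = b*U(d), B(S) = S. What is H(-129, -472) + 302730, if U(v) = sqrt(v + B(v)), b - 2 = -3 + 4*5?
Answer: 302730 + 19*I*sqrt(258) ≈ 3.0273e+5 + 305.19*I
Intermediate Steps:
b = 19 (b = 2 + (-3 + 4*5) = 2 + (-3 + 20) = 2 + 17 = 19)
U(v) = sqrt(2)*sqrt(v) (U(v) = sqrt(v + v) = sqrt(2*v) = sqrt(2)*sqrt(v))
H(d, k) = 19*sqrt(2)*sqrt(d) (H(d, k) = 19*(sqrt(2)*sqrt(d)) = 19*sqrt(2)*sqrt(d))
H(-129, -472) + 302730 = 19*sqrt(2)*sqrt(-129) + 302730 = 19*sqrt(2)*(I*sqrt(129)) + 302730 = 19*I*sqrt(258) + 302730 = 302730 + 19*I*sqrt(258)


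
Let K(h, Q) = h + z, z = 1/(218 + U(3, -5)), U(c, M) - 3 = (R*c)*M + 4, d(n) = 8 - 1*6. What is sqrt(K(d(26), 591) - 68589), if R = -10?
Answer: 2*I*sqrt(96450465)/75 ≈ 261.89*I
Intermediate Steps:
d(n) = 2 (d(n) = 8 - 6 = 2)
U(c, M) = 7 - 10*M*c (U(c, M) = 3 + ((-10*c)*M + 4) = 3 + (-10*M*c + 4) = 3 + (4 - 10*M*c) = 7 - 10*M*c)
z = 1/375 (z = 1/(218 + (7 - 10*(-5)*3)) = 1/(218 + (7 + 150)) = 1/(218 + 157) = 1/375 ≈ 0.0026667)
K(h, Q) = 1/375 + h (K(h, Q) = h + 1/375 = 1/375 + h)
sqrt(K(d(26), 591) - 68589) = sqrt((1/375 + 2) - 68589) = sqrt(751/375 - 68589) = sqrt(-25720124/375) = 2*I*sqrt(96450465)/75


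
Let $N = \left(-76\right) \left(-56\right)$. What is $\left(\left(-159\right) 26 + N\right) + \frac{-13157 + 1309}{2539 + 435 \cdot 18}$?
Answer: $\frac{1253170}{10369} \approx 120.86$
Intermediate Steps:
$N = 4256$
$\left(\left(-159\right) 26 + N\right) + \frac{-13157 + 1309}{2539 + 435 \cdot 18} = \left(\left(-159\right) 26 + 4256\right) + \frac{-13157 + 1309}{2539 + 435 \cdot 18} = \left(-4134 + 4256\right) - \frac{11848}{2539 + 7830} = 122 - \frac{11848}{10369} = \frac{1253170}{10369}$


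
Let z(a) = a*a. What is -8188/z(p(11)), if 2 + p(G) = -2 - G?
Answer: -8188/225 ≈ -36.391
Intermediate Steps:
p(G) = -4 - G (p(G) = -2 + (-2 - G) = -4 - G)
z(a) = a**2
-8188/z(p(11)) = -8188/(-4 - 1*11)**2 = -8188/(-4 - 11)**2 = -8188/((-15)**2) = -8188/225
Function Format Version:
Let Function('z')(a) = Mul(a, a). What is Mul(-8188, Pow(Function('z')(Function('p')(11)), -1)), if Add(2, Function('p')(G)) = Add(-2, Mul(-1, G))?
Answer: Rational(-8188, 225) ≈ -36.391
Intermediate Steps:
Function('p')(G) = Add(-4, Mul(-1, G)) (Function('p')(G) = Add(-2, Add(-2, Mul(-1, G))) = Add(-4, Mul(-1, G)))
Function('z')(a) = Pow(a, 2)
Mul(-8188, Pow(Function('z')(Function('p')(11)), -1)) = Mul(-8188, Pow(Pow(Add(-4, Mul(-1, 11)), 2), -1)) = Mul(-8188, Pow(Pow(Add(-4, -11), 2), -1)) = Mul(-8188, Pow(Pow(-15, 2), -1)) = Mul(-8188, Pow(225, -1)) = Mul(-8188, Rational(1, 225)) = Rational(-8188, 225)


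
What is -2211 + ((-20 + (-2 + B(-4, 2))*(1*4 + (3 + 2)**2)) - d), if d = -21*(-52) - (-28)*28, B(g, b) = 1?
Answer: -4136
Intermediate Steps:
d = 1876 (d = 1092 - 1*(-784) = 1092 + 784 = 1876)
-2211 + ((-20 + (-2 + B(-4, 2))*(1*4 + (3 + 2)**2)) - d) = -2211 + ((-20 + (-2 + 1)*(1*4 + (3 + 2)**2)) - 1*1876) = -2211 + ((-20 - (4 + 5**2)) - 1876) = -2211 + ((-20 - (4 + 25)) - 1876) = -2211 + ((-20 - 1*29) - 1876) = -2211 + ((-20 - 29) - 1876) = -2211 + (-49 - 1876) = -2211 - 1925 = -4136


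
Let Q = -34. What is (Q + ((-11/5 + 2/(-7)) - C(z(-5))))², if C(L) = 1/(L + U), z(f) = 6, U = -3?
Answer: 14945956/11025 ≈ 1355.6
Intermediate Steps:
C(L) = 1/(-3 + L) (C(L) = 1/(L - 3) = 1/(-3 + L))
(Q + ((-11/5 + 2/(-7)) - C(z(-5))))² = (-34 + ((-11/5 + 2/(-7)) - 1/(-3 + 6)))² = (-34 + ((-11*⅕ + 2*(-⅐)) - 1/3))² = (-34 + ((-11/5 - 2/7) - 1*⅓))² = (-34 + (-87/35 - ⅓))² = (-34 - 296/105)² = (-3866/105)² = 14945956/11025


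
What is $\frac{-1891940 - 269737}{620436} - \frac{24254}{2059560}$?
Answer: $- \frac{46532828509}{13310678835} \approx -3.4959$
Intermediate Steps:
$\frac{-1891940 - 269737}{620436} - \frac{24254}{2059560} = \left(-1891940 - 269737\right) \frac{1}{620436} - \frac{12127}{1029780} = \left(-2161677\right) \frac{1}{620436} - \frac{12127}{1029780} = - \frac{720559}{206812} - \frac{12127}{1029780} = - \frac{46532828509}{13310678835}$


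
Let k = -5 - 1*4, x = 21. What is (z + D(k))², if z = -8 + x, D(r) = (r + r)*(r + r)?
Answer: 113569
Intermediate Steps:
k = -9 (k = -5 - 4 = -9)
D(r) = 4*r² (D(r) = (2*r)*(2*r) = 4*r²)
z = 13 (z = -8 + 21 = 13)
(z + D(k))² = (13 + 4*(-9)²)² = (13 + 4*81)² = (13 + 324)² = 337² = 113569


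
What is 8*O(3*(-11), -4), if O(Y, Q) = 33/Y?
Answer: -8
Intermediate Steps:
8*O(3*(-11), -4) = 8*(33/((3*(-11)))) = 8*(33/(-33)) = 8*(33*(-1/33)) = 8*(-1) = -8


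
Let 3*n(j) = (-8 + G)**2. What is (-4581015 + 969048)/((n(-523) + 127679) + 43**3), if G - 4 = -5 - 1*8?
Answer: -10835901/621847 ≈ -17.425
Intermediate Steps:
G = -9 (G = 4 + (-5 - 1*8) = 4 + (-5 - 8) = 4 - 13 = -9)
n(j) = 289/3 (n(j) = (-8 - 9)**2/3 = (1/3)*(-17)**2 = (1/3)*289 = 289/3)
(-4581015 + 969048)/((n(-523) + 127679) + 43**3) = (-4581015 + 969048)/((289/3 + 127679) + 43**3) = -3611967/(383326/3 + 79507) = -3611967/621847/3 = -3611967*3/621847 = -10835901/621847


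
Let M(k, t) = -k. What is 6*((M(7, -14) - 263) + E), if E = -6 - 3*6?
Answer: -1764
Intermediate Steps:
E = -24 (E = -6 - 18 = -24)
6*((M(7, -14) - 263) + E) = 6*((-1*7 - 263) - 24) = 6*((-7 - 263) - 24) = 6*(-270 - 24) = 6*(-294) = -1764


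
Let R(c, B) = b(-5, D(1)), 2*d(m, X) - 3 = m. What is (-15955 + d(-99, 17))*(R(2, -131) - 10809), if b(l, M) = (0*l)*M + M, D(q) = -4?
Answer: 173040439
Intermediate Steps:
b(l, M) = M (b(l, M) = 0*M + M = 0 + M = M)
d(m, X) = 3/2 + m/2
R(c, B) = -4
(-15955 + d(-99, 17))*(R(2, -131) - 10809) = (-15955 + (3/2 + (½)*(-99)))*(-4 - 10809) = (-15955 + (3/2 - 99/2))*(-10813) = (-15955 - 48)*(-10813) = -16003*(-10813) = 173040439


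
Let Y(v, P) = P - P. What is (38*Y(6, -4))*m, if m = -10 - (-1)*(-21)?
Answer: 0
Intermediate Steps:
Y(v, P) = 0
m = -31 (m = -10 - 1*21 = -10 - 21 = -31)
(38*Y(6, -4))*m = (38*0)*(-31) = 0*(-31) = 0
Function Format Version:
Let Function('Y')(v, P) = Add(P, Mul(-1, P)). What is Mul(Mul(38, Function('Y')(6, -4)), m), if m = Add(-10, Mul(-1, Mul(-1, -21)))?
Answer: 0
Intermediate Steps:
Function('Y')(v, P) = 0
m = -31 (m = Add(-10, Mul(-1, 21)) = Add(-10, -21) = -31)
Mul(Mul(38, Function('Y')(6, -4)), m) = Mul(Mul(38, 0), -31) = Mul(0, -31) = 0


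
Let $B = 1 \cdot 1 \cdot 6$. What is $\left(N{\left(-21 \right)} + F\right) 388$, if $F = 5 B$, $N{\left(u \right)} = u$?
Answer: $3492$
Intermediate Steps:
$B = 6$ ($B = 1 \cdot 6 = 6$)
$F = 30$ ($F = 5 \cdot 6 = 30$)
$\left(N{\left(-21 \right)} + F\right) 388 = \left(-21 + 30\right) 388 = 9 \cdot 388 = 3492$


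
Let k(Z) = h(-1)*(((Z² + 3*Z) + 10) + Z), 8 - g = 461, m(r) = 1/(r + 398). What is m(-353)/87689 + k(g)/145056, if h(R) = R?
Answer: -267548297993/190797233760 ≈ -1.4023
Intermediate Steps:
m(r) = 1/(398 + r)
g = -453 (g = 8 - 1*461 = 8 - 461 = -453)
k(Z) = -10 - Z² - 4*Z (k(Z) = -(((Z² + 3*Z) + 10) + Z) = -((10 + Z² + 3*Z) + Z) = -(10 + Z² + 4*Z) = -10 - Z² - 4*Z)
m(-353)/87689 + k(g)/145056 = 1/((398 - 353)*87689) + (-10 - 1*(-453)² - 4*(-453))/145056 = (1/87689)/45 + (-10 - 1*205209 + 1812)*(1/145056) = (1/45)*(1/87689) + (-10 - 205209 + 1812)*(1/145056) = 1/3946005 - 203407*1/145056 = 1/3946005 - 203407/145056 = -267548297993/190797233760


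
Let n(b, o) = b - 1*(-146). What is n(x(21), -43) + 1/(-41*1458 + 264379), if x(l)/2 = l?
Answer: 38464989/204601 ≈ 188.00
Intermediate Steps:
x(l) = 2*l
n(b, o) = 146 + b (n(b, o) = b + 146 = 146 + b)
n(x(21), -43) + 1/(-41*1458 + 264379) = (146 + 2*21) + 1/(-41*1458 + 264379) = (146 + 42) + 1/(-59778 + 264379) = 188 + 1/204601 = 38464989/204601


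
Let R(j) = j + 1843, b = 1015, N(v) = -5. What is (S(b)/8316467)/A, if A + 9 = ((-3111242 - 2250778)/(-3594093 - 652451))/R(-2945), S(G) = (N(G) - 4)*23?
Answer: 26908226056/9730863653710539 ≈ 2.7652e-6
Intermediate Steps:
S(G) = -207 (S(G) = (-5 - 4)*23 = -9*23 = -207)
R(j) = 1843 + j
A = -10530646353/1169922872 (A = -9 + ((-3111242 - 2250778)/(-3594093 - 652451))/(1843 - 2945) = -9 - 5362020/(-4246544)/(-1102) = -9 - 5362020*(-1/4246544)*(-1/1102) = -9 + (1340505/1061636)*(-1/1102) = -9 - 1340505/1169922872 = -10530646353/1169922872 ≈ -9.0011)
(S(b)/8316467)/A = (-207/8316467)/(-10530646353/1169922872) = -207*1/8316467*(-1169922872/10530646353) = -207/8316467*(-1169922872/10530646353) = 26908226056/9730863653710539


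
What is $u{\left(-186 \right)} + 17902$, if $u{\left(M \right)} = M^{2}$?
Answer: $52498$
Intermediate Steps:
$u{\left(-186 \right)} + 17902 = \left(-186\right)^{2} + 17902 = 34596 + 17902 = 52498$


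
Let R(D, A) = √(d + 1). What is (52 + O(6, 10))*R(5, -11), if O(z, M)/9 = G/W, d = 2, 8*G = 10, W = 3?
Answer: 223*√3/4 ≈ 96.562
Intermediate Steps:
G = 5/4 (G = (⅛)*10 = 5/4 ≈ 1.2500)
R(D, A) = √3 (R(D, A) = √(2 + 1) = √3)
O(z, M) = 15/4 (O(z, M) = 9*((5/4)/3) = 9*((5/4)*(⅓)) = 9*(5/12) = 15/4)
(52 + O(6, 10))*R(5, -11) = (52 + 15/4)*√3 = 223*√3/4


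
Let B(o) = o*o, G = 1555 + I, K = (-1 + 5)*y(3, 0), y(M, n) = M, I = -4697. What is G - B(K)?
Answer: -3286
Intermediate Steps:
K = 12 (K = (-1 + 5)*3 = 4*3 = 12)
G = -3142 (G = 1555 - 4697 = -3142)
B(o) = o²
G - B(K) = -3142 - 1*12² = -3142 - 1*144 = -3142 - 144 = -3286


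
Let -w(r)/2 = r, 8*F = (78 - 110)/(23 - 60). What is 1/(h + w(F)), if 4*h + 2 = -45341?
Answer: -148/1677723 ≈ -8.8215e-5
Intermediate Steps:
h = -45343/4 (h = -1/2 + (1/4)*(-45341) = -1/2 - 45341/4 = -45343/4 ≈ -11336.)
F = 4/37 (F = ((78 - 110)/(23 - 60))/8 = (-32/(-37))/8 = (-32*(-1/37))/8 = (1/8)*(32/37) = 4/37 ≈ 0.10811)
w(r) = -2*r
1/(h + w(F)) = 1/(-45343/4 - 2*4/37) = 1/(-45343/4 - 8/37) = 1/(-1677723/148) = -148/1677723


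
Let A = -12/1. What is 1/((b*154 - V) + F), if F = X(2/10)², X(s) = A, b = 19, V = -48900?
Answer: 1/51970 ≈ 1.9242e-5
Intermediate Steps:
A = -12 (A = -12*1 = -12)
X(s) = -12
F = 144 (F = (-12)² = 144)
1/((b*154 - V) + F) = 1/((19*154 - 1*(-48900)) + 144) = 1/((2926 + 48900) + 144) = 1/(51826 + 144) = 1/51970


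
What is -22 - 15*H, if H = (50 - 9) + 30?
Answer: -1087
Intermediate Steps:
H = 71 (H = 41 + 30 = 71)
-22 - 15*H = -22 - 15*71 = -22 - 1065 = -1087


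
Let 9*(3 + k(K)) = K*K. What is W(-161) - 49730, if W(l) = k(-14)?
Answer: -447401/9 ≈ -49711.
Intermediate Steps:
k(K) = -3 + K**2/9 (k(K) = -3 + (K*K)/9 = -3 + K**2/9)
W(l) = 169/9 (W(l) = -3 + (1/9)*(-14)**2 = -3 + (1/9)*196 = -3 + 196/9 = 169/9)
W(-161) - 49730 = 169/9 - 49730 = -447401/9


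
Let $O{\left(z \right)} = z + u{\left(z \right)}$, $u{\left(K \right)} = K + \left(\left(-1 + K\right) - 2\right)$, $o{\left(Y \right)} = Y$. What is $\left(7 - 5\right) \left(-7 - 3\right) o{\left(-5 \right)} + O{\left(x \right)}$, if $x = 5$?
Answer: $112$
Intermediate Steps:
$u{\left(K \right)} = -3 + 2 K$ ($u{\left(K \right)} = K + \left(-3 + K\right) = -3 + 2 K$)
$O{\left(z \right)} = -3 + 3 z$ ($O{\left(z \right)} = z + \left(-3 + 2 z\right) = -3 + 3 z$)
$\left(7 - 5\right) \left(-7 - 3\right) o{\left(-5 \right)} + O{\left(x \right)} = \left(7 - 5\right) \left(-7 - 3\right) \left(-5\right) + \left(-3 + 3 \cdot 5\right) = 2 \left(-10\right) \left(-5\right) + \left(-3 + 15\right) = \left(-20\right) \left(-5\right) + 12 = 100 + 12 = 112$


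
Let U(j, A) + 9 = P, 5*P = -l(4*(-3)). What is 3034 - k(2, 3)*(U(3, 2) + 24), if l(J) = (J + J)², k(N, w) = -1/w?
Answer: 15003/5 ≈ 3000.6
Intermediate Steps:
l(J) = 4*J² (l(J) = (2*J)² = 4*J²)
P = -576/5 (P = (-4*(4*(-3))²)/5 = (-4*(-12)²)/5 = (-4*144)/5 = (-1*576)/5 = (⅕)*(-576) = -576/5 ≈ -115.20)
U(j, A) = -621/5 (U(j, A) = -9 - 576/5 = -621/5)
3034 - k(2, 3)*(U(3, 2) + 24) = 3034 - (-1/3)*(-621/5 + 24) = 3034 - (-1*⅓)*(-501)/5 = 3034 - (-1)*(-501)/(3*5) = 3034 - 1*167/5 = 3034 - 167/5 = 15003/5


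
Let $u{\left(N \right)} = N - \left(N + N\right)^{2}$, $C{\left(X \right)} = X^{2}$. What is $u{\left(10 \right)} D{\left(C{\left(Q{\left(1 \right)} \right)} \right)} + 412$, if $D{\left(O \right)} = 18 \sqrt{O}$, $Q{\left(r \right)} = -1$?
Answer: $-6608$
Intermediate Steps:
$u{\left(N \right)} = N - 4 N^{2}$ ($u{\left(N \right)} = N - \left(2 N\right)^{2} = N - 4 N^{2}$)
$u{\left(10 \right)} D{\left(C{\left(Q{\left(1 \right)} \right)} \right)} + 412 = 10 \left(1 - 40\right) 18 \sqrt{\left(-1\right)^{2}} + 412 = 10 \left(1 - 40\right) 18 \sqrt{1} + 412 = 10 \left(-39\right) 18 \cdot 1 + 412 = \left(-390\right) 18 + 412 = -7020 + 412 = -6608$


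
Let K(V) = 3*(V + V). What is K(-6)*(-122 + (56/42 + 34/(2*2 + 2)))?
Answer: 4140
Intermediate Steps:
K(V) = 6*V (K(V) = 3*(2*V) = 6*V)
K(-6)*(-122 + (56/42 + 34/(2*2 + 2))) = (6*(-6))*(-122 + (56/42 + 34/(2*2 + 2))) = -36*(-122 + (56*(1/42) + 34/(4 + 2))) = -36*(-122 + (4/3 + 34/6)) = -36*(-122 + (4/3 + 34*(⅙))) = -36*(-122 + (4/3 + 17/3)) = -36*(-122 + 7) = -36*(-115) = 4140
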